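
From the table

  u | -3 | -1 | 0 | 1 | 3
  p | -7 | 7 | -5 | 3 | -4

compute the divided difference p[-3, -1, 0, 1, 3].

-181/144

p[-3,-1] = (7 - (-7)) / (-1 - (-3)) = 7
p[-1,0] = (-5 - 7) / (0 - (-1)) = -12
p[0,1] = (3 - (-5)) / (1 - 0) = 8
p[1,3] = (-4 - 3) / (3 - 1) = -7/2
p[-3,-1,0] = (-12 - 7) / (0 - (-3)) = -19/3
p[-1,0,1] = (8 - (-12)) / (1 - (-1)) = 10
p[0,1,3] = (-7/2 - 8) / (3 - 0) = -23/6
p[-3,-1,0,1] = (10 - (-19/3)) / (1 - (-3)) = 49/12
p[-1,0,1,3] = (-23/6 - 10) / (3 - (-1)) = -83/24
p[-3,-1,0,1,3] = (-83/24 - 49/12) / (3 - (-3)) = -181/144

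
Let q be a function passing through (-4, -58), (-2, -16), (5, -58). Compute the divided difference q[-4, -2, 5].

-3

q[-4,-2] = (-16 - (-58)) / (-2 - (-4)) = 21
q[-2,5] = (-58 - (-16)) / (5 - (-2)) = -6
q[-4,-2,5] = (-6 - 21) / (5 - (-4)) = -3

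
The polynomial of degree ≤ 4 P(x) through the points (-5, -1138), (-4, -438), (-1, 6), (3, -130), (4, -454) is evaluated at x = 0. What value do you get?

Using Newton's divided-difference form:
P[-5,-4] = (-438 - (-1138)) / (-4 - (-5)) = 700
P[-4,-1] = (6 - (-438)) / (-1 - (-4)) = 148
P[-1,3] = (-130 - 6) / (3 - (-1)) = -34
P[3,4] = (-454 - (-130)) / (4 - 3) = -324
P[-5,-4,-1] = (148 - 700) / (-1 - (-5)) = -138
P[-4,-1,3] = (-34 - 148) / (3 - (-4)) = -26
P[-1,3,4] = (-324 - (-34)) / (4 - (-1)) = -58
P[-5,-4,-1,3] = (-26 - (-138)) / (3 - (-5)) = 14
P[-4,-1,3,4] = (-58 - (-26)) / (4 - (-4)) = -4
P[-5,-4,-1,3,4] = (-4 - 14) / (4 - (-5)) = -2
P(0) = -1138 + 700·(5) + (-138)·(5)·(4) + 14·(5)·(4)·(1) + (-2)·(5)·(4)·(1)·(-3) = 2

2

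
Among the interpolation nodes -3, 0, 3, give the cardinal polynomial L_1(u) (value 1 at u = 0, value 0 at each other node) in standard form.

L_1(u) = -(1/9)u^2 + 1

L_1(u) = (u + 3)(u - 3) / [(3)·(-3)]
       = (u^2 - 9) / (-9)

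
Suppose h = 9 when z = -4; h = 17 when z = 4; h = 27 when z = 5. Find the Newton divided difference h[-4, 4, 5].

1

h[-4,4] = (17 - 9) / (4 - (-4)) = 1
h[4,5] = (27 - 17) / (5 - 4) = 10
h[-4,4,5] = (10 - 1) / (5 - (-4)) = 1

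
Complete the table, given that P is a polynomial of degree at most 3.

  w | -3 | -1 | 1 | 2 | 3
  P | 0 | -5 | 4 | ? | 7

15/2

The 4 known values determine P uniquely (degree ≤ 3).
L_0(2) = (3)·(1)·(-1)/[(-2)·(-4)·(-6)] = 1/16
L_1(2) = (5)·(1)·(-1)/[(2)·(-2)·(-4)] = -5/16
L_2(2) = (5)·(3)·(-1)/[(4)·(2)·(-2)] = 15/16
L_3(2) = (5)·(3)·(1)/[(6)·(4)·(2)] = 5/16
Sum: 0 + (-5)·(-5/16) + 4·(15/16) + 7·(5/16) = 15/2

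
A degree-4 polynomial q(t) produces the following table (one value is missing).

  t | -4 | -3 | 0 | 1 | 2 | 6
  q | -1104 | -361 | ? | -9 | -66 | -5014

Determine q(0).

-4

The 5 known values determine q uniquely (degree ≤ 4).
L_0(0) = (3)·(-1)·(-2)·(-6)/[(-1)·(-5)·(-6)·(-10)] = -3/25
L_1(0) = (4)·(-1)·(-2)·(-6)/[(1)·(-4)·(-5)·(-9)] = 4/15
L_2(0) = (4)·(3)·(-2)·(-6)/[(5)·(4)·(-1)·(-5)] = 36/25
L_3(0) = (4)·(3)·(-1)·(-6)/[(6)·(5)·(1)·(-4)] = -3/5
L_4(0) = (4)·(3)·(-1)·(-2)/[(10)·(9)·(5)·(4)] = 1/75
Sum: (-1104)·(-3/25) + (-361)·(4/15) + (-9)·(36/25) + (-66)·(-3/5) + (-5014)·(1/75) = -4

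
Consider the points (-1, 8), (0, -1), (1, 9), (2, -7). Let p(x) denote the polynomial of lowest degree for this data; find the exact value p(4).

L_0(4) = (4)·(3)·(2)/[(-1)·(-2)·(-3)] = -4
L_1(4) = (5)·(3)·(2)/[(1)·(-1)·(-2)] = 15
L_2(4) = (5)·(4)·(2)/[(2)·(1)·(-1)] = -20
L_3(4) = (5)·(4)·(3)/[(3)·(2)·(1)] = 10
Sum: 8·(-4) + (-1)·(15) + 9·(-20) + (-7)·(10) = -297

-297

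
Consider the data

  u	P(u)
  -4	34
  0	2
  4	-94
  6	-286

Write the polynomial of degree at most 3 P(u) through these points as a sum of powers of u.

Build the Lagrange basis polynomials:
L_0(u) = u(u - 4)(u - 6) / [-320] = -(1/320)u^3 + (1/32)u^2 - (3/40)u
L_1(u) = (u + 4)(u - 4)(u - 6) / [96] = (1/96)u^3 - (1/16)u^2 - (1/6)u + 1
L_2(u) = (u + 4)u(u - 6) / [-64] = -(1/64)u^3 + (1/32)u^2 + (3/8)u
L_3(u) = (u + 4)u(u - 4) / [120] = (1/120)u^3 - (2/15)u
P(u) = 34·L_0 + 2·L_1 + (-94)·L_2 + (-286)·L_3
  34·L_0(u) = -(17/160)u^3 + (17/16)u^2 - (51/20)u
  2·L_1(u) = (1/48)u^3 - (1/8)u^2 - (1/3)u + 2
  (-94)·L_2(u) = (47/32)u^3 - (47/16)u^2 - (141/4)u
  (-286)·L_3(u) = -(143/60)u^3 + (572/15)u
Adding term by term: -u^3 - 2u^2 + 2

P(u) = -u^3 - 2u^2 + 2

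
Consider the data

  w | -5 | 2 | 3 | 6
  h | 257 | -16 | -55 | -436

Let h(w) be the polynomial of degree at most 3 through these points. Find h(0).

2

Using Newton's divided-difference form:
h[-5,2] = (-16 - 257) / (2 - (-5)) = -39
h[2,3] = (-55 - (-16)) / (3 - 2) = -39
h[3,6] = (-436 - (-55)) / (6 - 3) = -127
h[-5,2,3] = (-39 - (-39)) / (3 - (-5)) = 0
h[2,3,6] = (-127 - (-39)) / (6 - 2) = -22
h[-5,2,3,6] = (-22 - 0) / (6 - (-5)) = -2
h(0) = 257 + (-39)·(5) + 0·(5)·(-2) + (-2)·(5)·(-2)·(-3) = 2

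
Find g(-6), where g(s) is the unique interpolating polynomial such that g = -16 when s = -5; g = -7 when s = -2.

-19

Evaluate each Lagrange basis at s = -6:
L_0(-6) = (-4)/[(-3)] = 4/3
L_1(-6) = (-1)/[(3)] = -1/3
Sum: (-16)·(4/3) + (-7)·(-1/3) = -19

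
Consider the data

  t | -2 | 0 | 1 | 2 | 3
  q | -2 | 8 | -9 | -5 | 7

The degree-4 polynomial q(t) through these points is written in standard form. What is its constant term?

L_0(t) = t(t - 1)(t - 2)(t - 3) / [120] = (1/120)t^4 - (1/20)t^3 + (11/120)t^2 - (1/20)t
L_1(t) = (t + 2)(t - 1)(t - 2)(t - 3) / [-12] = -(1/12)t^4 + (1/3)t^3 + (1/12)t^2 - (4/3)t + 1
L_2(t) = (t + 2)t(t - 2)(t - 3) / [6] = (1/6)t^4 - (1/2)t^3 - (2/3)t^2 + 2t
L_3(t) = (t + 2)t(t - 1)(t - 3) / [-8] = -(1/8)t^4 + (1/4)t^3 + (5/8)t^2 - (3/4)t
L_4(t) = (t + 2)t(t - 1)(t - 2) / [30] = (1/30)t^4 - (1/30)t^3 - (2/15)t^2 + (2/15)t
q(t) = (-2)·L_0 + 8·L_1 + (-9)·L_2 + (-5)·L_3 + 7·L_4
Only the constant term is needed; take it from each L_i and combine:
(-2)·(0) + 8·(1) + (-9)·(0) + (-5)·(0) + 7·(0) = 8

8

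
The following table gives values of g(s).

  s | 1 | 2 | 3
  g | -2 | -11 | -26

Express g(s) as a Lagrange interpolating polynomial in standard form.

g(s) = -3s^2 + 1

Build the Lagrange basis polynomials:
L_0(s) = (s - 2)(s - 3) / [2] = (1/2)s^2 - (5/2)s + 3
L_1(s) = (s - 1)(s - 3) / [-1] = -s^2 + 4s - 3
L_2(s) = (s - 1)(s - 2) / [2] = (1/2)s^2 - (3/2)s + 1
g(s) = (-2)·L_0 + (-11)·L_1 + (-26)·L_2
  (-2)·L_0(s) = -s^2 + 5s - 6
  (-11)·L_1(s) = 11s^2 - 44s + 33
  (-26)·L_2(s) = -13s^2 + 39s - 26
Adding term by term: -3s^2 + 1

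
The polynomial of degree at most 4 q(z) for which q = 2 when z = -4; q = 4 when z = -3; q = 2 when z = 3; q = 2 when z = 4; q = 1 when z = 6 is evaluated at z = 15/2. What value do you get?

-947/320

L_0(15/2) = (21/2)·(9/2)·(7/2)·(3/2)/[(-1)·(-7)·(-8)·(-10)] = 567/1280
L_1(15/2) = (23/2)·(9/2)·(7/2)·(3/2)/[(1)·(-6)·(-7)·(-9)] = -23/32
L_2(15/2) = (23/2)·(21/2)·(7/2)·(3/2)/[(7)·(6)·(-1)·(-3)] = 161/32
L_3(15/2) = (23/2)·(21/2)·(9/2)·(3/2)/[(8)·(7)·(1)·(-2)] = -1863/256
L_4(15/2) = (23/2)·(21/2)·(9/2)·(7/2)/[(10)·(9)·(3)·(2)] = 1127/320
Sum: 2·(567/1280) + 4·(-23/32) + 2·(161/32) + 2·(-1863/256) + 1·(1127/320) = -947/320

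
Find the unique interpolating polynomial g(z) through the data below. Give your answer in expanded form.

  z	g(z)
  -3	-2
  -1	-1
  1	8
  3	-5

g(z) = -(5/8)z^3 - (7/8)z^2 + (41/8)z + 35/8

L_0(z) = (z + 1)(z - 1)(z - 3) / [-48] = -(1/48)z^3 + (1/16)z^2 + (1/48)z - 1/16
L_1(z) = (z + 3)(z - 1)(z - 3) / [16] = (1/16)z^3 - (1/16)z^2 - (9/16)z + 9/16
L_2(z) = (z + 3)(z + 1)(z - 3) / [-16] = -(1/16)z^3 - (1/16)z^2 + (9/16)z + 9/16
L_3(z) = (z + 3)(z + 1)(z - 1) / [48] = (1/48)z^3 + (1/16)z^2 - (1/48)z - 1/16
g(z) = (-2)·L_0 + (-1)·L_1 + 8·L_2 + (-5)·L_3
  (-2)·L_0(z) = (1/24)z^3 - (1/8)z^2 - (1/24)z + 1/8
  (-1)·L_1(z) = -(1/16)z^3 + (1/16)z^2 + (9/16)z - 9/16
  8·L_2(z) = -(1/2)z^3 - (1/2)z^2 + (9/2)z + 9/2
  (-5)·L_3(z) = -(5/48)z^3 - (5/16)z^2 + (5/48)z + 5/16
Adding term by term: -(5/8)z^3 - (7/8)z^2 + (41/8)z + 35/8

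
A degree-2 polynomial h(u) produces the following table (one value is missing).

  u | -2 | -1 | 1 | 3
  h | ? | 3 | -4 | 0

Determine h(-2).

The 3 known values determine h uniquely (degree ≤ 2).
L_0(-2) = (-3)·(-5)/[(-2)·(-4)] = 15/8
L_1(-2) = (-1)·(-5)/[(2)·(-2)] = -5/4
L_2(-2) = (-1)·(-3)/[(4)·(2)] = 3/8
Sum: 3·(15/8) + (-4)·(-5/4) + 0 = 85/8

85/8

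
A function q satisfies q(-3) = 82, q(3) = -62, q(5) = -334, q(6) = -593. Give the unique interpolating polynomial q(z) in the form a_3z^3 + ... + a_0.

q(z) = -3z^3 + z^2 + 3z + 1

L_0(z) = (z - 3)(z - 5)(z - 6) / [-432] = -(1/432)z^3 + (7/216)z^2 - (7/48)z + 5/24
L_1(z) = (z + 3)(z - 5)(z - 6) / [36] = (1/36)z^3 - (2/9)z^2 - (1/12)z + 5/2
L_2(z) = (z + 3)(z - 3)(z - 6) / [-16] = -(1/16)z^3 + (3/8)z^2 + (9/16)z - 27/8
L_3(z) = (z + 3)(z - 3)(z - 5) / [27] = (1/27)z^3 - (5/27)z^2 - (1/3)z + 5/3
q(z) = 82·L_0 + (-62)·L_1 + (-334)·L_2 + (-593)·L_3
  82·L_0(z) = -(41/216)z^3 + (287/108)z^2 - (287/24)z + 205/12
  (-62)·L_1(z) = -(31/18)z^3 + (124/9)z^2 + (31/6)z - 155
  (-334)·L_2(z) = (167/8)z^3 - (501/4)z^2 - (1503/8)z + 4509/4
  (-593)·L_3(z) = -(593/27)z^3 + (2965/27)z^2 + (593/3)z - 2965/3
Adding term by term: -3z^3 + z^2 + 3z + 1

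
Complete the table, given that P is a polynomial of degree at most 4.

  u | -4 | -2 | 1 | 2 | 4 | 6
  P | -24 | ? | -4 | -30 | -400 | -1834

14

The 5 known values determine P uniquely (degree ≤ 4).
Evaluate each Lagrange basis at u = -2:
L_0(-2) = (-3)·(-4)·(-6)·(-8)/[(-5)·(-6)·(-8)·(-10)] = 6/25
L_1(-2) = (2)·(-4)·(-6)·(-8)/[(5)·(-1)·(-3)·(-5)] = 128/25
L_2(-2) = (2)·(-3)·(-6)·(-8)/[(6)·(1)·(-2)·(-4)] = -6
L_3(-2) = (2)·(-3)·(-4)·(-8)/[(8)·(3)·(2)·(-2)] = 2
L_4(-2) = (2)·(-3)·(-4)·(-6)/[(10)·(5)·(4)·(2)] = -9/25
Sum: (-24)·(6/25) + (-4)·(128/25) + (-30)·(-6) + (-400)·(2) + (-1834)·(-9/25) = 14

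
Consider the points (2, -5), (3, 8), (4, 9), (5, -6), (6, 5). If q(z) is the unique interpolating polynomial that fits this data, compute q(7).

130

Evaluate each Lagrange basis at z = 7:
L_0(7) = (4)·(3)·(2)·(1)/[(-1)·(-2)·(-3)·(-4)] = 1
L_1(7) = (5)·(3)·(2)·(1)/[(1)·(-1)·(-2)·(-3)] = -5
L_2(7) = (5)·(4)·(2)·(1)/[(2)·(1)·(-1)·(-2)] = 10
L_3(7) = (5)·(4)·(3)·(1)/[(3)·(2)·(1)·(-1)] = -10
L_4(7) = (5)·(4)·(3)·(2)/[(4)·(3)·(2)·(1)] = 5
Sum: (-5)·(1) + 8·(-5) + 9·(10) + (-6)·(-10) + 5·(5) = 130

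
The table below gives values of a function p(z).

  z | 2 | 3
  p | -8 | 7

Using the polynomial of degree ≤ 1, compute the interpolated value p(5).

Evaluate each Lagrange basis at z = 5:
L_0(5) = (2)/[(-1)] = -2
L_1(5) = (3)/[(1)] = 3
Sum: (-8)·(-2) + 7·(3) = 37

37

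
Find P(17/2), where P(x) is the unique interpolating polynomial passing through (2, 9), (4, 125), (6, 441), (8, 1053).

2527/2

Evaluate each Lagrange basis at x = 17/2:
L_0(17/2) = (9/2)·(5/2)·(1/2)/[(-2)·(-4)·(-6)] = -15/128
L_1(17/2) = (13/2)·(5/2)·(1/2)/[(2)·(-2)·(-4)] = 65/128
L_2(17/2) = (13/2)·(9/2)·(1/2)/[(4)·(2)·(-2)] = -117/128
L_3(17/2) = (13/2)·(9/2)·(5/2)/[(6)·(4)·(2)] = 195/128
Sum: 9·(-15/128) + 125·(65/128) + 441·(-117/128) + 1053·(195/128) = 2527/2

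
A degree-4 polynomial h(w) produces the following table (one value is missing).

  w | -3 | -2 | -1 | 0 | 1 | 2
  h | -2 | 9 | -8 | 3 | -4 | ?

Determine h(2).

The 5 known values determine h uniquely (degree ≤ 4).
Evaluate each Lagrange basis at w = 2:
L_0(2) = (4)·(3)·(2)·(1)/[(-1)·(-2)·(-3)·(-4)] = 1
L_1(2) = (5)·(3)·(2)·(1)/[(1)·(-1)·(-2)·(-3)] = -5
L_2(2) = (5)·(4)·(2)·(1)/[(2)·(1)·(-1)·(-2)] = 10
L_3(2) = (5)·(4)·(3)·(1)/[(3)·(2)·(1)·(-1)] = -10
L_4(2) = (5)·(4)·(3)·(2)/[(4)·(3)·(2)·(1)] = 5
Sum: (-2)·(1) + 9·(-5) + (-8)·(10) + 3·(-10) + (-4)·(5) = -177

-177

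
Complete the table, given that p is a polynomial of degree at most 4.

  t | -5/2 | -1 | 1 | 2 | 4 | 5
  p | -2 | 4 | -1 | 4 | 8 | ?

-1809/91

The 5 known values determine p uniquely (degree ≤ 4).
L_0(5) = (6)·(4)·(3)·(1)/[(-3/2)·(-7/2)·(-9/2)·(-13/2)] = 128/273
L_1(5) = (15/2)·(4)·(3)·(1)/[(3/2)·(-2)·(-3)·(-5)] = -2
L_2(5) = (15/2)·(6)·(3)·(1)/[(7/2)·(2)·(-1)·(-3)] = 45/7
L_3(5) = (15/2)·(6)·(4)·(1)/[(9/2)·(3)·(1)·(-2)] = -20/3
L_4(5) = (15/2)·(6)·(4)·(3)/[(13/2)·(5)·(3)·(2)] = 36/13
Sum: (-2)·(128/273) + 4·(-2) + (-1)·(45/7) + 4·(-20/3) + 8·(36/13) = -1809/91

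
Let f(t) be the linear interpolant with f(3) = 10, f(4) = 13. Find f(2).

7

L_0(2) = (-2)/[(-1)] = 2
L_1(2) = (-1)/[(1)] = -1
Sum: 10·(2) + 13·(-1) = 7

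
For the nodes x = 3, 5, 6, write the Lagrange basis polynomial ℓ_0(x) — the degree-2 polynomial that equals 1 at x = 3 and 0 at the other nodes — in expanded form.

ℓ_0(x) = (1/6)x^2 - (11/6)x + 5

ℓ_0(x) = (x - 5)(x - 6) / [(-2)·(-3)]
       = (x^2 - 11x + 30) / (6)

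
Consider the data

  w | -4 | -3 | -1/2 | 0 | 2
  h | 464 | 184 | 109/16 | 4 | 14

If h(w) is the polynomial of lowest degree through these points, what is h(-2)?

58

L_0(-2) = (1)·(-3/2)·(-2)·(-4)/[(-1)·(-7/2)·(-4)·(-6)] = -1/7
L_1(-2) = (2)·(-3/2)·(-2)·(-4)/[(1)·(-5/2)·(-3)·(-5)] = 16/25
L_2(-2) = (2)·(1)·(-2)·(-4)/[(7/2)·(5/2)·(-1/2)·(-5/2)] = 256/175
L_3(-2) = (2)·(1)·(-3/2)·(-4)/[(4)·(3)·(1/2)·(-2)] = -1
L_4(-2) = (2)·(1)·(-3/2)·(-2)/[(6)·(5)·(5/2)·(2)] = 1/25
Sum: 464·(-1/7) + 184·(16/25) + 109/16·(256/175) + 4·(-1) + 14·(1/25) = 58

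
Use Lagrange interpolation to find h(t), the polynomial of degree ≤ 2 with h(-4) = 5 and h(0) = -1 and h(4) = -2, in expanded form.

L_0(t) = t(t - 4) / [32] = (1/32)t^2 - (1/8)t
L_1(t) = (t + 4)(t - 4) / [-16] = -(1/16)t^2 + 1
L_2(t) = (t + 4)t / [32] = (1/32)t^2 + (1/8)t
h(t) = 5·L_0 + (-1)·L_1 + (-2)·L_2
  5·L_0(t) = (5/32)t^2 - (5/8)t
  (-1)·L_1(t) = (1/16)t^2 - 1
  (-2)·L_2(t) = -(1/16)t^2 - (1/4)t
Adding term by term: (5/32)t^2 - (7/8)t - 1

h(t) = (5/32)t^2 - (7/8)t - 1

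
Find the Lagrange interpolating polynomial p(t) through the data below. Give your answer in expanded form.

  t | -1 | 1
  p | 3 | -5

Build the Lagrange basis polynomials:
L_0(t) = (t - 1) / [-2] = -(1/2)t + 1/2
L_1(t) = (t + 1) / [2] = (1/2)t + 1/2
p(t) = 3·L_0 + (-5)·L_1
  3·L_0(t) = -(3/2)t + 3/2
  (-5)·L_1(t) = -(5/2)t - 5/2
Adding term by term: -4t - 1

p(t) = -4t - 1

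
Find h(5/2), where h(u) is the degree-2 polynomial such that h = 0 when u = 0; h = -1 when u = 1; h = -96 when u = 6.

-55/4

Using Newton's divided-difference form:
h[0,1] = (-1 - 0) / (1 - 0) = -1
h[1,6] = (-96 - (-1)) / (6 - 1) = -19
h[0,1,6] = (-19 - (-1)) / (6 - 0) = -3
h(5/2) = 0 + (-1)·(5/2) + (-3)·(5/2)·(3/2) = -55/4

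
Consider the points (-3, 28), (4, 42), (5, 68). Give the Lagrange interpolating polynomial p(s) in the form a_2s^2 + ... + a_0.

Build the Lagrange basis polynomials:
L_0(s) = (s - 4)(s - 5) / [56] = (1/56)s^2 - (9/56)s + 5/14
L_1(s) = (s + 3)(s - 5) / [-7] = -(1/7)s^2 + (2/7)s + 15/7
L_2(s) = (s + 3)(s - 4) / [8] = (1/8)s^2 - (1/8)s - 3/2
p(s) = 28·L_0 + 42·L_1 + 68·L_2
  28·L_0(s) = (1/2)s^2 - (9/2)s + 10
  42·L_1(s) = -6s^2 + 12s + 90
  68·L_2(s) = (17/2)s^2 - (17/2)s - 102
Adding term by term: 3s^2 - s - 2

p(s) = 3s^2 - s - 2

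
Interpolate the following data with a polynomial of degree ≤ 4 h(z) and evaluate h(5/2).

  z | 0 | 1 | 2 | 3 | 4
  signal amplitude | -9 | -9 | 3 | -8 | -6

Evaluate each Lagrange basis at z = 5/2:
L_0(5/2) = (3/2)·(1/2)·(-1/2)·(-3/2)/[(-1)·(-2)·(-3)·(-4)] = 3/128
L_1(5/2) = (5/2)·(1/2)·(-1/2)·(-3/2)/[(1)·(-1)·(-2)·(-3)] = -5/32
L_2(5/2) = (5/2)·(3/2)·(-1/2)·(-3/2)/[(2)·(1)·(-1)·(-2)] = 45/64
L_3(5/2) = (5/2)·(3/2)·(1/2)·(-3/2)/[(3)·(2)·(1)·(-1)] = 15/32
L_4(5/2) = (5/2)·(3/2)·(1/2)·(-1/2)/[(4)·(3)·(2)·(1)] = -5/128
Sum: (-9)·(3/128) + (-9)·(-5/32) + 3·(45/64) + (-8)·(15/32) + (-6)·(-5/128) = -27/128

-27/128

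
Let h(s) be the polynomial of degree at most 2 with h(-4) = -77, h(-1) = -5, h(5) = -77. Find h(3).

-21

Using Newton's divided-difference form:
h[-4,-1] = (-5 - (-77)) / (-1 - (-4)) = 24
h[-1,5] = (-77 - (-5)) / (5 - (-1)) = -12
h[-4,-1,5] = (-12 - 24) / (5 - (-4)) = -4
h(3) = -77 + 24·(7) + (-4)·(7)·(4) = -21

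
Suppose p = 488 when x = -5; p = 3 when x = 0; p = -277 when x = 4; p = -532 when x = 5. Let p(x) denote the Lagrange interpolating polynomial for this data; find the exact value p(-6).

843

Evaluate each Lagrange basis at x = -6:
L_0(-6) = (-6)·(-10)·(-11)/[(-5)·(-9)·(-10)] = 22/15
L_1(-6) = (-1)·(-10)·(-11)/[(5)·(-4)·(-5)] = -11/10
L_2(-6) = (-1)·(-6)·(-11)/[(9)·(4)·(-1)] = 11/6
L_3(-6) = (-1)·(-6)·(-10)/[(10)·(5)·(1)] = -6/5
Sum: 488·(22/15) + 3·(-11/10) + (-277)·(11/6) + (-532)·(-6/5) = 843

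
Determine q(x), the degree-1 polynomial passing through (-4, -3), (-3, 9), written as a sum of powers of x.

q(x) = 12x + 45

L_0(x) = (x + 3) / [-1] = -x - 3
L_1(x) = (x + 4) / [1] = x + 4
q(x) = (-3)·L_0 + 9·L_1
  (-3)·L_0(x) = 3x + 9
  9·L_1(x) = 9x + 36
Adding term by term: 12x + 45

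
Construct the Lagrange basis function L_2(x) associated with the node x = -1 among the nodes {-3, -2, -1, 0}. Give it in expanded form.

L_2(x) = -(1/2)x^3 - (5/2)x^2 - 3x

L_2(x) = (x + 3)(x + 2)x / [(2)·(1)·(-1)]
       = (x^3 + 5x^2 + 6x) / (-2)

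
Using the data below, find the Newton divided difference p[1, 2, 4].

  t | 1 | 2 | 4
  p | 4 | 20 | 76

p[1,2] = (20 - 4) / (2 - 1) = 16
p[2,4] = (76 - 20) / (4 - 2) = 28
p[1,2,4] = (28 - 16) / (4 - 1) = 4

4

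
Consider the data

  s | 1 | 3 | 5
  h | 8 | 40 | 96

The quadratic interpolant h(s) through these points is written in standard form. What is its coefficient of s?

L_0(s) = (s - 3)(s - 5) / [8] = (1/8)s^2 - s + 15/8
L_1(s) = (s - 1)(s - 5) / [-4] = -(1/4)s^2 + (3/2)s - 5/4
L_2(s) = (s - 1)(s - 3) / [8] = (1/8)s^2 - (1/2)s + 3/8
h(s) = 8·L_0 + 40·L_1 + 96·L_2
Only the coefficient of s is needed; take it from each L_i and combine:
8·(-1) + 40·(3/2) + 96·(-1/2) = 4

4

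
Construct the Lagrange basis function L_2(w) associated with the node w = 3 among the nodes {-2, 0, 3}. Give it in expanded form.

L_2(w) = (w + 2)w / [(5)·(3)]
       = (w^2 + 2w) / (15)

L_2(w) = (1/15)w^2 + (2/15)w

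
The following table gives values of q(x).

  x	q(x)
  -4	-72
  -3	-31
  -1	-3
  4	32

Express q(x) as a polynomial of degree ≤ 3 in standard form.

Newton's divided differences:
q[-4,-3] = (-31 - (-72)) / (-3 - (-4)) = 41
q[-3,-1] = (-3 - (-31)) / (-1 - (-3)) = 14
q[-1,4] = (32 - (-3)) / (4 - (-1)) = 7
q[-4,-3,-1] = (14 - 41) / (-1 - (-4)) = -9
q[-3,-1,4] = (7 - 14) / (4 - (-3)) = -1
q[-4,-3,-1,4] = (-1 - (-9)) / (4 - (-4)) = 1
q(x) = -72 + 41·(x + 4) + (-9)·(x + 4)(x + 3) + 1·(x + 4)(x + 3)(x + 1)
Expanding: q(x) = x^3 - x^2 - 3x - 4

q(x) = x^3 - x^2 - 3x - 4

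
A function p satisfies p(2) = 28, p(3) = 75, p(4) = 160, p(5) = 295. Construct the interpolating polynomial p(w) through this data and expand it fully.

Build the Lagrange basis polynomials:
L_0(w) = (w - 3)(w - 4)(w - 5) / [-6] = -(1/6)w^3 + 2w^2 - (47/6)w + 10
L_1(w) = (w - 2)(w - 4)(w - 5) / [2] = (1/2)w^3 - (11/2)w^2 + 19w - 20
L_2(w) = (w - 2)(w - 3)(w - 5) / [-2] = -(1/2)w^3 + 5w^2 - (31/2)w + 15
L_3(w) = (w - 2)(w - 3)(w - 4) / [6] = (1/6)w^3 - (3/2)w^2 + (13/3)w - 4
p(w) = 28·L_0 + 75·L_1 + 160·L_2 + 295·L_3
  28·L_0(w) = -(14/3)w^3 + 56w^2 - (658/3)w + 280
  75·L_1(w) = (75/2)w^3 - (825/2)w^2 + 1425w - 1500
  160·L_2(w) = -80w^3 + 800w^2 - 2480w + 2400
  295·L_3(w) = (295/6)w^3 - (885/2)w^2 + (3835/3)w - 1180
Adding term by term: 2w^3 + w^2 + 4w

p(w) = 2w^3 + w^2 + 4w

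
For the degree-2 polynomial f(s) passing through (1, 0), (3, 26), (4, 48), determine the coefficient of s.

1

L_0(s) = (s - 3)(s - 4) / [6] = (1/6)s^2 - (7/6)s + 2
L_1(s) = (s - 1)(s - 4) / [-2] = -(1/2)s^2 + (5/2)s - 2
L_2(s) = (s - 1)(s - 3) / [3] = (1/3)s^2 - (4/3)s + 1
f(s) = 0·L_0 + 26·L_1 + 48·L_2
Only the coefficient of s is needed; take it from each L_i and combine:
0·(-7/6) + 26·(5/2) + 48·(-4/3) = 1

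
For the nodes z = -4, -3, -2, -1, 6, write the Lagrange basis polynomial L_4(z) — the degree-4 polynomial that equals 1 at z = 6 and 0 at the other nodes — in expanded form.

L_4(z) = (z + 4)(z + 3)(z + 2)(z + 1) / [(10)·(9)·(8)·(7)]
       = (z^4 + 10z^3 + 35z^2 + 50z + 24) / (5040)

L_4(z) = (1/5040)z^4 + (1/504)z^3 + (1/144)z^2 + (5/504)z + 1/210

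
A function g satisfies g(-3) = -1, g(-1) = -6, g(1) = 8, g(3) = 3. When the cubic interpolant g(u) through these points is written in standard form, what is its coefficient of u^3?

Build the Lagrange basis polynomials:
L_0(u) = (u + 1)(u - 1)(u - 3) / [-48] = -(1/48)u^3 + (1/16)u^2 + (1/48)u - 1/16
L_1(u) = (u + 3)(u - 1)(u - 3) / [16] = (1/16)u^3 - (1/16)u^2 - (9/16)u + 9/16
L_2(u) = (u + 3)(u + 1)(u - 3) / [-16] = -(1/16)u^3 - (1/16)u^2 + (9/16)u + 9/16
L_3(u) = (u + 3)(u + 1)(u - 1) / [48] = (1/48)u^3 + (1/16)u^2 - (1/48)u - 1/16
g(u) = (-1)·L_0 + (-6)·L_1 + 8·L_2 + 3·L_3
Only the coefficient of u^3 is needed; take it from each L_i and combine:
(-1)·(-1/48) + (-6)·(1/16) + 8·(-1/16) + 3·(1/48) = -19/24

-19/24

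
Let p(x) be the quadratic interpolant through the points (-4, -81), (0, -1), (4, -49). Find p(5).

-81

Using Newton's divided-difference form:
p[-4,0] = (-1 - (-81)) / (0 - (-4)) = 20
p[0,4] = (-49 - (-1)) / (4 - 0) = -12
p[-4,0,4] = (-12 - 20) / (4 - (-4)) = -4
p(5) = -81 + 20·(9) + (-4)·(9)·(5) = -81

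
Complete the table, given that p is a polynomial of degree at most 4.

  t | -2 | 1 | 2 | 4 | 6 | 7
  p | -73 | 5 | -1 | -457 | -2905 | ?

-5671

The 5 known values determine p uniquely (degree ≤ 4).
Evaluate each Lagrange basis at t = 7:
L_0(7) = (6)·(5)·(3)·(1)/[(-3)·(-4)·(-6)·(-8)] = 5/32
L_1(7) = (9)·(5)·(3)·(1)/[(3)·(-1)·(-3)·(-5)] = -3
L_2(7) = (9)·(6)·(3)·(1)/[(4)·(1)·(-2)·(-4)] = 81/16
L_3(7) = (9)·(6)·(5)·(1)/[(6)·(3)·(2)·(-2)] = -15/4
L_4(7) = (9)·(6)·(5)·(3)/[(8)·(5)·(4)·(2)] = 81/32
Sum: (-73)·(5/32) + 5·(-3) + (-1)·(81/16) + (-457)·(-15/4) + (-2905)·(81/32) = -5671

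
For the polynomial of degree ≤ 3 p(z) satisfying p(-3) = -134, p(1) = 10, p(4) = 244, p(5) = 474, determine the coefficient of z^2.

Build the Lagrange basis polynomials:
L_0(z) = (z - 1)(z - 4)(z - 5) / [-224] = -(1/224)z^3 + (5/112)z^2 - (29/224)z + 5/56
L_1(z) = (z + 3)(z - 4)(z - 5) / [48] = (1/48)z^3 - (1/8)z^2 - (7/48)z + 5/4
L_2(z) = (z + 3)(z - 1)(z - 5) / [-21] = -(1/21)z^3 + (1/7)z^2 + (13/21)z - 5/7
L_3(z) = (z + 3)(z - 1)(z - 4) / [32] = (1/32)z^3 - (1/16)z^2 - (11/32)z + 3/8
p(z) = (-134)·L_0 + 10·L_1 + 244·L_2 + 474·L_3
Only the coefficient of z^2 is needed; take it from each L_i and combine:
(-134)·(5/112) + 10·(-1/8) + 244·(1/7) + 474·(-1/16) = -2

-2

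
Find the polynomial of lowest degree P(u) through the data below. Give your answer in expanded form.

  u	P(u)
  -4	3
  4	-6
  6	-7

Build the Lagrange basis polynomials:
L_0(u) = (u - 4)(u - 6) / [80] = (1/80)u^2 - (1/8)u + 3/10
L_1(u) = (u + 4)(u - 6) / [-16] = -(1/16)u^2 + (1/8)u + 3/2
L_2(u) = (u + 4)(u - 4) / [20] = (1/20)u^2 - 4/5
P(u) = 3·L_0 + (-6)·L_1 + (-7)·L_2
  3·L_0(u) = (3/80)u^2 - (3/8)u + 9/10
  (-6)·L_1(u) = (3/8)u^2 - (3/4)u - 9
  (-7)·L_2(u) = -(7/20)u^2 + 28/5
Adding term by term: (1/16)u^2 - (9/8)u - 5/2

P(u) = (1/16)u^2 - (9/8)u - 5/2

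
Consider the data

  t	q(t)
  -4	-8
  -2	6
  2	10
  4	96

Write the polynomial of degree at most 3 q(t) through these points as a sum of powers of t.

q(t) = t^3 + 3t^2 - 3t - 4

Build the Lagrange basis polynomials:
L_0(t) = (t + 2)(t - 2)(t - 4) / [-96] = -(1/96)t^3 + (1/24)t^2 + (1/24)t - 1/6
L_1(t) = (t + 4)(t - 2)(t - 4) / [48] = (1/48)t^3 - (1/24)t^2 - (1/3)t + 2/3
L_2(t) = (t + 4)(t + 2)(t - 4) / [-48] = -(1/48)t^3 - (1/24)t^2 + (1/3)t + 2/3
L_3(t) = (t + 4)(t + 2)(t - 2) / [96] = (1/96)t^3 + (1/24)t^2 - (1/24)t - 1/6
q(t) = (-8)·L_0 + 6·L_1 + 10·L_2 + 96·L_3
  (-8)·L_0(t) = (1/12)t^3 - (1/3)t^2 - (1/3)t + 4/3
  6·L_1(t) = (1/8)t^3 - (1/4)t^2 - 2t + 4
  10·L_2(t) = -(5/24)t^3 - (5/12)t^2 + (10/3)t + 20/3
  96·L_3(t) = t^3 + 4t^2 - 4t - 16
Adding term by term: t^3 + 3t^2 - 3t - 4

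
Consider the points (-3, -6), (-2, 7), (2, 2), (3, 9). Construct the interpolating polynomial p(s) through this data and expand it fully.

p(s) = (3/4)s^3 - (3/5)s^2 - (17/4)s + 69/10

Newton's divided differences:
p[-3,-2] = (7 - (-6)) / (-2 - (-3)) = 13
p[-2,2] = (2 - 7) / (2 - (-2)) = -5/4
p[2,3] = (9 - 2) / (3 - 2) = 7
p[-3,-2,2] = (-5/4 - 13) / (2 - (-3)) = -57/20
p[-2,2,3] = (7 - (-5/4)) / (3 - (-2)) = 33/20
p[-3,-2,2,3] = (33/20 - (-57/20)) / (3 - (-3)) = 3/4
p(s) = -6 + 13·(s + 3) + (-57/20)·(s + 3)(s + 2) + (3/4)·(s + 3)(s + 2)(s - 2)
Expanding: p(s) = (3/4)s^3 - (3/5)s^2 - (17/4)s + 69/10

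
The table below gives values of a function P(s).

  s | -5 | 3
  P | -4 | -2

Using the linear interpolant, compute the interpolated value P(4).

-7/4

L_0(4) = (1)/[(-8)] = -1/8
L_1(4) = (9)/[(8)] = 9/8
Sum: (-4)·(-1/8) + (-2)·(9/8) = -7/4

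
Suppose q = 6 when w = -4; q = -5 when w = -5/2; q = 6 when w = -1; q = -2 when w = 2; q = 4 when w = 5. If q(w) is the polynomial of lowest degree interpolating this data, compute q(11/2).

L_0(11/2) = (8)·(13/2)·(7/2)·(1/2)/[(-3/2)·(-3)·(-6)·(-9)] = 91/243
L_1(11/2) = (19/2)·(13/2)·(7/2)·(1/2)/[(3/2)·(-3/2)·(-9/2)·(-15/2)] = -1729/1215
L_2(11/2) = (19/2)·(8)·(7/2)·(1/2)/[(3)·(3/2)·(-3)·(-6)] = 133/81
L_3(11/2) = (19/2)·(8)·(13/2)·(1/2)/[(6)·(9/2)·(3)·(-3)] = -247/243
L_4(11/2) = (19/2)·(8)·(13/2)·(7/2)/[(9)·(15/2)·(6)·(3)] = 1729/1215
Sum: 6·(91/243) + (-5)·(-1729/1215) + 6·(133/81) + (-2)·(-247/243) + 4·(1729/1215) = 32731/1215

32731/1215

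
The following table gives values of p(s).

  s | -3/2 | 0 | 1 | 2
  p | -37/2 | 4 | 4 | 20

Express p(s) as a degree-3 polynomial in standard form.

Newton's divided differences:
p[-3/2,0] = (4 - (-37/2)) / (0 - (-3/2)) = 15
p[0,1] = (4 - 4) / (1 - 0) = 0
p[1,2] = (20 - 4) / (2 - 1) = 16
p[-3/2,0,1] = (0 - 15) / (1 - (-3/2)) = -6
p[0,1,2] = (16 - 0) / (2 - 0) = 8
p[-3/2,0,1,2] = (8 - (-6)) / (2 - (-3/2)) = 4
p(s) = -37/2 + 15·(s + 3/2) + (-6)·(s + 3/2)s + 4·(s + 3/2)s(s - 1)
Expanding: p(s) = 4s^3 - 4s^2 + 4

p(s) = 4s^3 - 4s^2 + 4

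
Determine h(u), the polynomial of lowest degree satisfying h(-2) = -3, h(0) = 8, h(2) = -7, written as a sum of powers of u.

Build the Lagrange basis polynomials:
L_0(u) = u(u - 2) / [8] = (1/8)u^2 - (1/4)u
L_1(u) = (u + 2)(u - 2) / [-4] = -(1/4)u^2 + 1
L_2(u) = (u + 2)u / [8] = (1/8)u^2 + (1/4)u
h(u) = (-3)·L_0 + 8·L_1 + (-7)·L_2
  (-3)·L_0(u) = -(3/8)u^2 + (3/4)u
  8·L_1(u) = -2u^2 + 8
  (-7)·L_2(u) = -(7/8)u^2 - (7/4)u
Adding term by term: -(13/4)u^2 - u + 8

h(u) = -(13/4)u^2 - u + 8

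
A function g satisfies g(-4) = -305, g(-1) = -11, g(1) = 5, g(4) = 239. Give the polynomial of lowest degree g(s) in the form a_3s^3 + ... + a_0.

g(s) = 4s^3 - 2s^2 + 4s - 1

L_0(s) = (s + 1)(s - 1)(s - 4) / [-120] = -(1/120)s^3 + (1/30)s^2 + (1/120)s - 1/30
L_1(s) = (s + 4)(s - 1)(s - 4) / [30] = (1/30)s^3 - (1/30)s^2 - (8/15)s + 8/15
L_2(s) = (s + 4)(s + 1)(s - 4) / [-30] = -(1/30)s^3 - (1/30)s^2 + (8/15)s + 8/15
L_3(s) = (s + 4)(s + 1)(s - 1) / [120] = (1/120)s^3 + (1/30)s^2 - (1/120)s - 1/30
g(s) = (-305)·L_0 + (-11)·L_1 + 5·L_2 + 239·L_3
  (-305)·L_0(s) = (61/24)s^3 - (61/6)s^2 - (61/24)s + 61/6
  (-11)·L_1(s) = -(11/30)s^3 + (11/30)s^2 + (88/15)s - 88/15
  5·L_2(s) = -(1/6)s^3 - (1/6)s^2 + (8/3)s + 8/3
  239·L_3(s) = (239/120)s^3 + (239/30)s^2 - (239/120)s - 239/30
Adding term by term: 4s^3 - 2s^2 + 4s - 1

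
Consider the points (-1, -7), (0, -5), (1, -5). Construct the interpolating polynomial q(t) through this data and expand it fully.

q(t) = -t^2 + t - 5

Newton's divided differences:
q[-1,0] = (-5 - (-7)) / (0 - (-1)) = 2
q[0,1] = (-5 - (-5)) / (1 - 0) = 0
q[-1,0,1] = (0 - 2) / (1 - (-1)) = -1
q(t) = -7 + 2·(t + 1) + (-1)·(t + 1)t
Expanding: q(t) = -t^2 + t - 5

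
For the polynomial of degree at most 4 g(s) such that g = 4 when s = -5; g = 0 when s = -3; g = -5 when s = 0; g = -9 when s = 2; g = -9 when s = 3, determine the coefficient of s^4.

The leading coefficient equals the top divided difference g[-5,-3,0,2,3].
g[-5,-3] = (0 - 4) / (-3 - (-5)) = -2
g[-3,0] = (-5 - 0) / (0 - (-3)) = -5/3
g[0,2] = (-9 - (-5)) / (2 - 0) = -2
g[2,3] = (-9 - (-9)) / (3 - 2) = 0
g[-5,-3,0] = (-5/3 - (-2)) / (0 - (-5)) = 1/15
g[-3,0,2] = (-2 - (-5/3)) / (2 - (-3)) = -1/15
g[0,2,3] = (0 - (-2)) / (3 - 0) = 2/3
g[-5,-3,0,2] = (-1/15 - 1/15) / (2 - (-5)) = -2/105
g[-3,0,2,3] = (2/3 - (-1/15)) / (3 - (-3)) = 11/90
g[-5,-3,0,2,3] = (11/90 - (-2/105)) / (3 - (-5)) = 89/5040

89/5040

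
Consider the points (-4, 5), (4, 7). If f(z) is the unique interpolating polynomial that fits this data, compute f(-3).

Evaluate each Lagrange basis at z = -3:
L_0(-3) = (-7)/[(-8)] = 7/8
L_1(-3) = (1)/[(8)] = 1/8
Sum: 5·(7/8) + 7·(1/8) = 21/4

21/4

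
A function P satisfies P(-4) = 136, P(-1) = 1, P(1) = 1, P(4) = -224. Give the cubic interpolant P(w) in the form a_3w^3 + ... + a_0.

P(w) = -3w^3 - 3w^2 + 3w + 4

Newton's divided differences:
P[-4,-1] = (1 - 136) / (-1 - (-4)) = -45
P[-1,1] = (1 - 1) / (1 - (-1)) = 0
P[1,4] = (-224 - 1) / (4 - 1) = -75
P[-4,-1,1] = (0 - (-45)) / (1 - (-4)) = 9
P[-1,1,4] = (-75 - 0) / (4 - (-1)) = -15
P[-4,-1,1,4] = (-15 - 9) / (4 - (-4)) = -3
P(w) = 136 + (-45)·(w + 4) + 9·(w + 4)(w + 1) + (-3)·(w + 4)(w + 1)(w - 1)
Expanding: P(w) = -3w^3 - 3w^2 + 3w + 4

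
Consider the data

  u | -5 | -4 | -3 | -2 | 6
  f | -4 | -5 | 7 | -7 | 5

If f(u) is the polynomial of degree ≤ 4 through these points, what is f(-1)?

-2264/33

Evaluate each Lagrange basis at u = -1:
L_0(-1) = (3)·(2)·(1)·(-7)/[(-1)·(-2)·(-3)·(-11)] = -7/11
L_1(-1) = (4)·(2)·(1)·(-7)/[(1)·(-1)·(-2)·(-10)] = 14/5
L_2(-1) = (4)·(3)·(1)·(-7)/[(2)·(1)·(-1)·(-9)] = -14/3
L_3(-1) = (4)·(3)·(2)·(-7)/[(3)·(2)·(1)·(-8)] = 7/2
L_4(-1) = (4)·(3)·(2)·(1)/[(11)·(10)·(9)·(8)] = 1/330
Sum: (-4)·(-7/11) + (-5)·(14/5) + 7·(-14/3) + (-7)·(7/2) + 5·(1/330) = -2264/33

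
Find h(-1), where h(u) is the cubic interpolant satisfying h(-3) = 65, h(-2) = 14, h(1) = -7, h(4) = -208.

-3

Evaluate each Lagrange basis at u = -1:
L_0(-1) = (1)·(-2)·(-5)/[(-1)·(-4)·(-7)] = -5/14
L_1(-1) = (2)·(-2)·(-5)/[(1)·(-3)·(-6)] = 10/9
L_2(-1) = (2)·(1)·(-5)/[(4)·(3)·(-3)] = 5/18
L_3(-1) = (2)·(1)·(-2)/[(7)·(6)·(3)] = -2/63
Sum: 65·(-5/14) + 14·(10/9) + (-7)·(5/18) + (-208)·(-2/63) = -3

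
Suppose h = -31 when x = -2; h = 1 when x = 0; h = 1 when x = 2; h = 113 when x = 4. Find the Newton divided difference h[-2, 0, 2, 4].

h[-2,0] = (1 - (-31)) / (0 - (-2)) = 16
h[0,2] = (1 - 1) / (2 - 0) = 0
h[2,4] = (113 - 1) / (4 - 2) = 56
h[-2,0,2] = (0 - 16) / (2 - (-2)) = -4
h[0,2,4] = (56 - 0) / (4 - 0) = 14
h[-2,0,2,4] = (14 - (-4)) / (4 - (-2)) = 3

3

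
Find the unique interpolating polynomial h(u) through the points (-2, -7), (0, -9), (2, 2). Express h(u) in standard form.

h(u) = (13/8)u^2 + (9/4)u - 9

L_0(u) = u(u - 2) / [8] = (1/8)u^2 - (1/4)u
L_1(u) = (u + 2)(u - 2) / [-4] = -(1/4)u^2 + 1
L_2(u) = (u + 2)u / [8] = (1/8)u^2 + (1/4)u
h(u) = (-7)·L_0 + (-9)·L_1 + 2·L_2
  (-7)·L_0(u) = -(7/8)u^2 + (7/4)u
  (-9)·L_1(u) = (9/4)u^2 - 9
  2·L_2(u) = (1/4)u^2 + (1/2)u
Adding term by term: (13/8)u^2 + (9/4)u - 9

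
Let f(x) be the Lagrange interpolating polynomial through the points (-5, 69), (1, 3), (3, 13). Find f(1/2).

3

Evaluate each Lagrange basis at x = 1/2:
L_0(1/2) = (-1/2)·(-5/2)/[(-6)·(-8)] = 5/192
L_1(1/2) = (11/2)·(-5/2)/[(6)·(-2)] = 55/48
L_2(1/2) = (11/2)·(-1/2)/[(8)·(2)] = -11/64
Sum: 69·(5/192) + 3·(55/48) + 13·(-11/64) = 3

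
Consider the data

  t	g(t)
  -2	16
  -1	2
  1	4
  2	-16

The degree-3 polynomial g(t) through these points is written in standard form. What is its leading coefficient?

-3

The leading coefficient equals the top divided difference g[-2,-1,1,2].
g[-2,-1] = (2 - 16) / (-1 - (-2)) = -14
g[-1,1] = (4 - 2) / (1 - (-1)) = 1
g[1,2] = (-16 - 4) / (2 - 1) = -20
g[-2,-1,1] = (1 - (-14)) / (1 - (-2)) = 5
g[-1,1,2] = (-20 - 1) / (2 - (-1)) = -7
g[-2,-1,1,2] = (-7 - 5) / (2 - (-2)) = -3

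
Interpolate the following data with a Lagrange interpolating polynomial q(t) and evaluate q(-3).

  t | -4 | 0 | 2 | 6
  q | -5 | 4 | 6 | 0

-39/16

Evaluate each Lagrange basis at t = -3:
L_0(-3) = (-3)·(-5)·(-9)/[(-4)·(-6)·(-10)] = 9/16
L_1(-3) = (1)·(-5)·(-9)/[(4)·(-2)·(-6)] = 15/16
L_2(-3) = (1)·(-3)·(-9)/[(6)·(2)·(-4)] = -9/16
L_3(-3) = (1)·(-3)·(-5)/[(10)·(6)·(4)] = 1/16
Sum: (-5)·(9/16) + 4·(15/16) + 6·(-9/16) + 0 = -39/16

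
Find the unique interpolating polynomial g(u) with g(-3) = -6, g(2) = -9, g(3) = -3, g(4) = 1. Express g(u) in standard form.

Newton's divided differences:
g[-3,2] = (-9 - (-6)) / (2 - (-3)) = -3/5
g[2,3] = (-3 - (-9)) / (3 - 2) = 6
g[3,4] = (1 - (-3)) / (4 - 3) = 4
g[-3,2,3] = (6 - (-3/5)) / (3 - (-3)) = 11/10
g[2,3,4] = (4 - 6) / (4 - 2) = -1
g[-3,2,3,4] = (-1 - 11/10) / (4 - (-3)) = -3/10
g(u) = -6 + (-3/5)·(u + 3) + (11/10)·(u + 3)(u - 2) + (-3/10)·(u + 3)(u - 2)(u - 3)
Expanding: g(u) = -(3/10)u^3 + (17/10)u^2 + (16/5)u - 99/5

g(u) = -(3/10)u^3 + (17/10)u^2 + (16/5)u - 99/5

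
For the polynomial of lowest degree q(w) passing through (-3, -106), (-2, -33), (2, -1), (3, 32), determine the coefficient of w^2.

Build the Lagrange basis polynomials:
L_0(w) = (w + 2)(w - 2)(w - 3) / [-30] = -(1/30)w^3 + (1/10)w^2 + (2/15)w - 2/5
L_1(w) = (w + 3)(w - 2)(w - 3) / [20] = (1/20)w^3 - (1/10)w^2 - (9/20)w + 9/10
L_2(w) = (w + 3)(w + 2)(w - 3) / [-20] = -(1/20)w^3 - (1/10)w^2 + (9/20)w + 9/10
L_3(w) = (w + 3)(w + 2)(w - 2) / [30] = (1/30)w^3 + (1/10)w^2 - (2/15)w - 2/5
q(w) = (-106)·L_0 + (-33)·L_1 + (-1)·L_2 + 32·L_3
Only the coefficient of w^2 is needed; take it from each L_i and combine:
(-106)·(1/10) + (-33)·(-1/10) + (-1)·(-1/10) + 32·(1/10) = -4

-4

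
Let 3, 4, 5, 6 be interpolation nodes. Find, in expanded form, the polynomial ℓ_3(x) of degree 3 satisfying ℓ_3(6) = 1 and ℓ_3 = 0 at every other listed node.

ℓ_3(x) = (x - 3)(x - 4)(x - 5) / [(3)·(2)·(1)]
       = (x^3 - 12x^2 + 47x - 60) / (6)

ℓ_3(x) = (1/6)x^3 - 2x^2 + (47/6)x - 10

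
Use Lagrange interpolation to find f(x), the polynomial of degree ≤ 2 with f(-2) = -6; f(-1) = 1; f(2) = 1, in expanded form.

f(x) = -(7/4)x^2 + (7/4)x + 9/2

L_0(x) = (x + 1)(x - 2) / [4] = (1/4)x^2 - (1/4)x - 1/2
L_1(x) = (x + 2)(x - 2) / [-3] = -(1/3)x^2 + 4/3
L_2(x) = (x + 2)(x + 1) / [12] = (1/12)x^2 + (1/4)x + 1/6
f(x) = (-6)·L_0 + 1·L_1 + 1·L_2
  (-6)·L_0(x) = -(3/2)x^2 + (3/2)x + 3
  1·L_1(x) = -(1/3)x^2 + 4/3
  1·L_2(x) = (1/12)x^2 + (1/4)x + 1/6
Adding term by term: -(7/4)x^2 + (7/4)x + 9/2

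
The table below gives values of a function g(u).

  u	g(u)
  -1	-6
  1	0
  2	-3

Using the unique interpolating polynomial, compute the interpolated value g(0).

-1

L_0(0) = (-1)·(-2)/[(-2)·(-3)] = 1/3
L_1(0) = (1)·(-2)/[(2)·(-1)] = 1
L_2(0) = (1)·(-1)/[(3)·(1)] = -1/3
Sum: (-6)·(1/3) + 0 + (-3)·(-1/3) = -1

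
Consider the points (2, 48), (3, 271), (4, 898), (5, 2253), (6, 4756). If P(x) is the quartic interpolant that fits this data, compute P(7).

Using Newton's divided-difference form:
P[2,3] = (271 - 48) / (3 - 2) = 223
P[3,4] = (898 - 271) / (4 - 3) = 627
P[4,5] = (2253 - 898) / (5 - 4) = 1355
P[5,6] = (4756 - 2253) / (6 - 5) = 2503
P[2,3,4] = (627 - 223) / (4 - 2) = 202
P[3,4,5] = (1355 - 627) / (5 - 3) = 364
P[4,5,6] = (2503 - 1355) / (6 - 4) = 574
P[2,3,4,5] = (364 - 202) / (5 - 2) = 54
P[3,4,5,6] = (574 - 364) / (6 - 3) = 70
P[2,3,4,5,6] = (70 - 54) / (6 - 2) = 4
P(7) = 48 + 223·(5) + 202·(5)·(4) + 54·(5)·(4)·(3) + 4·(5)·(4)·(3)·(2) = 8923

8923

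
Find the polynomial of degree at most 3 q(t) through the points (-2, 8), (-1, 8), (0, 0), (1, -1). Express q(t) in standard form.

q(t) = (5/2)t^3 + (7/2)t^2 - 7t

L_0(t) = (t + 1)t(t - 1) / [-6] = -(1/6)t^3 + (1/6)t
L_1(t) = (t + 2)t(t - 1) / [2] = (1/2)t^3 + (1/2)t^2 - t
L_2(t) = (t + 2)(t + 1)(t - 1) / [-2] = -(1/2)t^3 - t^2 + (1/2)t + 1
L_3(t) = (t + 2)(t + 1)t / [6] = (1/6)t^3 + (1/2)t^2 + (1/3)t
q(t) = 8·L_0 + 8·L_1 + 0·L_2 + (-1)·L_3
  8·L_0(t) = -(4/3)t^3 + (4/3)t
  8·L_1(t) = 4t^3 + 4t^2 - 8t
  0·L_2(t) = 0
  (-1)·L_3(t) = -(1/6)t^3 - (1/2)t^2 - (1/3)t
Adding term by term: (5/2)t^3 + (7/2)t^2 - 7t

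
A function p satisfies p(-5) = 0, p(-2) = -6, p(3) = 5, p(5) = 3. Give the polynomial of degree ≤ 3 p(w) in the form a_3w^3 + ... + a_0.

p(w) = -(11/112)w^3 + (37/280)w^2 + (1543/560)w - 101/56

Build the Lagrange basis polynomials:
L_0(w) = (w + 2)(w - 3)(w - 5) / [-240] = -(1/240)w^3 + (1/40)w^2 + (1/240)w - 1/8
L_1(w) = (w + 5)(w - 3)(w - 5) / [105] = (1/105)w^3 - (1/35)w^2 - (5/21)w + 5/7
L_2(w) = (w + 5)(w + 2)(w - 5) / [-80] = -(1/80)w^3 - (1/40)w^2 + (5/16)w + 5/8
L_3(w) = (w + 5)(w + 2)(w - 3) / [140] = (1/140)w^3 + (1/35)w^2 - (11/140)w - 3/14
p(w) = 0·L_0 + (-6)·L_1 + 5·L_2 + 3·L_3
  0·L_0(w) = 0
  (-6)·L_1(w) = -(2/35)w^3 + (6/35)w^2 + (10/7)w - 30/7
  5·L_2(w) = -(1/16)w^3 - (1/8)w^2 + (25/16)w + 25/8
  3·L_3(w) = (3/140)w^3 + (3/35)w^2 - (33/140)w - 9/14
Adding term by term: -(11/112)w^3 + (37/280)w^2 + (1543/560)w - 101/56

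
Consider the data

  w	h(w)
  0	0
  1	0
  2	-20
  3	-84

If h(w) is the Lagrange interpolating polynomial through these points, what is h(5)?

Evaluate each Lagrange basis at w = 5:
L_0(5) = (4)·(3)·(2)/[(-1)·(-2)·(-3)] = -4
L_1(5) = (5)·(3)·(2)/[(1)·(-1)·(-2)] = 15
L_2(5) = (5)·(4)·(2)/[(2)·(1)·(-1)] = -20
L_3(5) = (5)·(4)·(3)/[(3)·(2)·(1)] = 10
Sum: 0 + 0 + (-20)·(-20) + (-84)·(10) = -440

-440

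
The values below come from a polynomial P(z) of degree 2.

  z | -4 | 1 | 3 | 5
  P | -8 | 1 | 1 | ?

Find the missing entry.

The 3 known values determine P uniquely (degree ≤ 2).
L_0(5) = (4)·(2)/[(-5)·(-7)] = 8/35
L_1(5) = (9)·(2)/[(5)·(-2)] = -9/5
L_2(5) = (9)·(4)/[(7)·(2)] = 18/7
Sum: (-8)·(8/35) + 1·(-9/5) + 1·(18/7) = -37/35

-37/35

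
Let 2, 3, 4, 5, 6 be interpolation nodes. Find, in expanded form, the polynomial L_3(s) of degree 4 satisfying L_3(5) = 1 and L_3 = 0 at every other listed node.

L_3(s) = -(1/6)s^4 + (5/2)s^3 - (40/3)s^2 + 30s - 24

L_3(s) = (s - 2)(s - 3)(s - 4)(s - 6) / [(3)·(2)·(1)·(-1)]
       = (s^4 - 15s^3 + 80s^2 - 180s + 144) / (-6)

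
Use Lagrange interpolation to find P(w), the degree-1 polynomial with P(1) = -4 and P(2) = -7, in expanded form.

Build the Lagrange basis polynomials:
L_0(w) = (w - 2) / [-1] = -w + 2
L_1(w) = (w - 1) / [1] = w - 1
P(w) = (-4)·L_0 + (-7)·L_1
  (-4)·L_0(w) = 4w - 8
  (-7)·L_1(w) = -7w + 7
Adding term by term: -3w - 1

P(w) = -3w - 1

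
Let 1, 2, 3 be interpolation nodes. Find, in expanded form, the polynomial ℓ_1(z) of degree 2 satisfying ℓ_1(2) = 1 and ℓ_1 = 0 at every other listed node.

ℓ_1(z) = (z - 1)(z - 3) / [(1)·(-1)]
       = (z^2 - 4z + 3) / (-1)

ℓ_1(z) = -z^2 + 4z - 3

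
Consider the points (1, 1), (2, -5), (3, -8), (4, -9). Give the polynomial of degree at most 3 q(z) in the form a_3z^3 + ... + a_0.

q(z) = -(1/6)z^3 + (5/2)z^2 - (37/3)z + 11

Build the Lagrange basis polynomials:
L_0(z) = (z - 2)(z - 3)(z - 4) / [-6] = -(1/6)z^3 + (3/2)z^2 - (13/3)z + 4
L_1(z) = (z - 1)(z - 3)(z - 4) / [2] = (1/2)z^3 - 4z^2 + (19/2)z - 6
L_2(z) = (z - 1)(z - 2)(z - 4) / [-2] = -(1/2)z^3 + (7/2)z^2 - 7z + 4
L_3(z) = (z - 1)(z - 2)(z - 3) / [6] = (1/6)z^3 - z^2 + (11/6)z - 1
q(z) = 1·L_0 + (-5)·L_1 + (-8)·L_2 + (-9)·L_3
  1·L_0(z) = -(1/6)z^3 + (3/2)z^2 - (13/3)z + 4
  (-5)·L_1(z) = -(5/2)z^3 + 20z^2 - (95/2)z + 30
  (-8)·L_2(z) = 4z^3 - 28z^2 + 56z - 32
  (-9)·L_3(z) = -(3/2)z^3 + 9z^2 - (33/2)z + 9
Adding term by term: -(1/6)z^3 + (5/2)z^2 - (37/3)z + 11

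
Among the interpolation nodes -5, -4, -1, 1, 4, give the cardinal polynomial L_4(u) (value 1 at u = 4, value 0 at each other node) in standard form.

L_4(u) = (1/1080)u^4 + (1/120)u^3 + (19/1080)u^2 - (1/120)u - 1/54

L_4(u) = (u + 5)(u + 4)(u + 1)(u - 1) / [(9)·(8)·(5)·(3)]
       = (u^4 + 9u^3 + 19u^2 - 9u - 20) / (1080)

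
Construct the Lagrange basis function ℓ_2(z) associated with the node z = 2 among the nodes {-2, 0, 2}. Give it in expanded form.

ℓ_2(z) = (z + 2)z / [(4)·(2)]
       = (z^2 + 2z) / (8)

ℓ_2(z) = (1/8)z^2 + (1/4)z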